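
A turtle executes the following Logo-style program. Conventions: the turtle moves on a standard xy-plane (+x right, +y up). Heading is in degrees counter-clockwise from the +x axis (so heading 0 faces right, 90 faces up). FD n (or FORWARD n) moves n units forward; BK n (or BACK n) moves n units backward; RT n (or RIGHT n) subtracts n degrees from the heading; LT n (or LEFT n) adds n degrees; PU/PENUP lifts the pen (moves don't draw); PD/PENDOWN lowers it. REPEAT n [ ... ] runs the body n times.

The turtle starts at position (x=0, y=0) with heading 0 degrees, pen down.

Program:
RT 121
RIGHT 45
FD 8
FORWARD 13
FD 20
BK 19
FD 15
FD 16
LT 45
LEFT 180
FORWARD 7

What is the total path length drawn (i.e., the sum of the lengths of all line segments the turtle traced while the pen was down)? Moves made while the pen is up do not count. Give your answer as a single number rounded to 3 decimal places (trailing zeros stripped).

Executing turtle program step by step:
Start: pos=(0,0), heading=0, pen down
RT 121: heading 0 -> 239
RT 45: heading 239 -> 194
FD 8: (0,0) -> (-7.762,-1.935) [heading=194, draw]
FD 13: (-7.762,-1.935) -> (-20.376,-5.08) [heading=194, draw]
FD 20: (-20.376,-5.08) -> (-39.782,-9.919) [heading=194, draw]
BK 19: (-39.782,-9.919) -> (-21.347,-5.322) [heading=194, draw]
FD 15: (-21.347,-5.322) -> (-35.901,-8.951) [heading=194, draw]
FD 16: (-35.901,-8.951) -> (-51.426,-12.822) [heading=194, draw]
LT 45: heading 194 -> 239
LT 180: heading 239 -> 59
FD 7: (-51.426,-12.822) -> (-47.82,-6.822) [heading=59, draw]
Final: pos=(-47.82,-6.822), heading=59, 7 segment(s) drawn

Segment lengths:
  seg 1: (0,0) -> (-7.762,-1.935), length = 8
  seg 2: (-7.762,-1.935) -> (-20.376,-5.08), length = 13
  seg 3: (-20.376,-5.08) -> (-39.782,-9.919), length = 20
  seg 4: (-39.782,-9.919) -> (-21.347,-5.322), length = 19
  seg 5: (-21.347,-5.322) -> (-35.901,-8.951), length = 15
  seg 6: (-35.901,-8.951) -> (-51.426,-12.822), length = 16
  seg 7: (-51.426,-12.822) -> (-47.82,-6.822), length = 7
Total = 98

Answer: 98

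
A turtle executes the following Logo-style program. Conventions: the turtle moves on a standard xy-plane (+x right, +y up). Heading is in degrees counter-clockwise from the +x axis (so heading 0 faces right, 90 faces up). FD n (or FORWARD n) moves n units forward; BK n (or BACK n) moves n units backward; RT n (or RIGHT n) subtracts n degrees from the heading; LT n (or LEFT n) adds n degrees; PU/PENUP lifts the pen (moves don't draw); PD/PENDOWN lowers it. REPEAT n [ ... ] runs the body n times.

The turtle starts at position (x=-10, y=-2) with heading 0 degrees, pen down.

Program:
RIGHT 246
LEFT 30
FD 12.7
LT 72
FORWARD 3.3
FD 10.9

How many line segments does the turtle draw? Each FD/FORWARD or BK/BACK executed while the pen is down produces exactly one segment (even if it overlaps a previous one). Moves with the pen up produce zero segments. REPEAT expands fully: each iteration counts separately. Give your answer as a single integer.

Answer: 3

Derivation:
Executing turtle program step by step:
Start: pos=(-10,-2), heading=0, pen down
RT 246: heading 0 -> 114
LT 30: heading 114 -> 144
FD 12.7: (-10,-2) -> (-20.275,5.465) [heading=144, draw]
LT 72: heading 144 -> 216
FD 3.3: (-20.275,5.465) -> (-22.944,3.525) [heading=216, draw]
FD 10.9: (-22.944,3.525) -> (-31.763,-2.882) [heading=216, draw]
Final: pos=(-31.763,-2.882), heading=216, 3 segment(s) drawn
Segments drawn: 3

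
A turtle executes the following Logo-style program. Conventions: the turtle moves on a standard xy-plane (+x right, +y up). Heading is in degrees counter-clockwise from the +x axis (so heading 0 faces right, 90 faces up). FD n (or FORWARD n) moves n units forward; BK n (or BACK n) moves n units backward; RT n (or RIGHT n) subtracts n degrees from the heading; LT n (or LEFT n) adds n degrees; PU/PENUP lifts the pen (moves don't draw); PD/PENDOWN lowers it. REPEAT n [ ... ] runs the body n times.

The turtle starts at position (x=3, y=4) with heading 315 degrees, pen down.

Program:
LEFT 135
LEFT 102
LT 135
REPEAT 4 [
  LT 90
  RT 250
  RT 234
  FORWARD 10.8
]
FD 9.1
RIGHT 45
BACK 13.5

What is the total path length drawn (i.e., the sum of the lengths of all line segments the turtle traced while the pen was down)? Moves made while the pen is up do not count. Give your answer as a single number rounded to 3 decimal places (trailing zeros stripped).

Answer: 65.8

Derivation:
Executing turtle program step by step:
Start: pos=(3,4), heading=315, pen down
LT 135: heading 315 -> 90
LT 102: heading 90 -> 192
LT 135: heading 192 -> 327
REPEAT 4 [
  -- iteration 1/4 --
  LT 90: heading 327 -> 57
  RT 250: heading 57 -> 167
  RT 234: heading 167 -> 293
  FD 10.8: (3,4) -> (7.22,-5.941) [heading=293, draw]
  -- iteration 2/4 --
  LT 90: heading 293 -> 23
  RT 250: heading 23 -> 133
  RT 234: heading 133 -> 259
  FD 10.8: (7.22,-5.941) -> (5.159,-16.543) [heading=259, draw]
  -- iteration 3/4 --
  LT 90: heading 259 -> 349
  RT 250: heading 349 -> 99
  RT 234: heading 99 -> 225
  FD 10.8: (5.159,-16.543) -> (-2.478,-24.18) [heading=225, draw]
  -- iteration 4/4 --
  LT 90: heading 225 -> 315
  RT 250: heading 315 -> 65
  RT 234: heading 65 -> 191
  FD 10.8: (-2.478,-24.18) -> (-13.079,-26.241) [heading=191, draw]
]
FD 9.1: (-13.079,-26.241) -> (-22.012,-27.977) [heading=191, draw]
RT 45: heading 191 -> 146
BK 13.5: (-22.012,-27.977) -> (-10.82,-35.526) [heading=146, draw]
Final: pos=(-10.82,-35.526), heading=146, 6 segment(s) drawn

Segment lengths:
  seg 1: (3,4) -> (7.22,-5.941), length = 10.8
  seg 2: (7.22,-5.941) -> (5.159,-16.543), length = 10.8
  seg 3: (5.159,-16.543) -> (-2.478,-24.18), length = 10.8
  seg 4: (-2.478,-24.18) -> (-13.079,-26.241), length = 10.8
  seg 5: (-13.079,-26.241) -> (-22.012,-27.977), length = 9.1
  seg 6: (-22.012,-27.977) -> (-10.82,-35.526), length = 13.5
Total = 65.8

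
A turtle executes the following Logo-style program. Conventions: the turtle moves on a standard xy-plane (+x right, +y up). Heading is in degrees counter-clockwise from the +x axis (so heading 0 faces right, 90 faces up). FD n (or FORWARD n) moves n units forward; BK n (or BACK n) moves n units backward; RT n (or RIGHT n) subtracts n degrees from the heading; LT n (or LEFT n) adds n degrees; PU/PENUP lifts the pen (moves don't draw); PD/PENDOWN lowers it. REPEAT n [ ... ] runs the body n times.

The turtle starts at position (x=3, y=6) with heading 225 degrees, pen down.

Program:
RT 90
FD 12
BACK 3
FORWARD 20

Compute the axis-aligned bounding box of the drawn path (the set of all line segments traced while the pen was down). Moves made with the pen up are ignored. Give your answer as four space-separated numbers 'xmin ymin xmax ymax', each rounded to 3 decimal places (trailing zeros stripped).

Executing turtle program step by step:
Start: pos=(3,6), heading=225, pen down
RT 90: heading 225 -> 135
FD 12: (3,6) -> (-5.485,14.485) [heading=135, draw]
BK 3: (-5.485,14.485) -> (-3.364,12.364) [heading=135, draw]
FD 20: (-3.364,12.364) -> (-17.506,26.506) [heading=135, draw]
Final: pos=(-17.506,26.506), heading=135, 3 segment(s) drawn

Segment endpoints: x in {-17.506, -5.485, -3.364, 3}, y in {6, 12.364, 14.485, 26.506}
xmin=-17.506, ymin=6, xmax=3, ymax=26.506

Answer: -17.506 6 3 26.506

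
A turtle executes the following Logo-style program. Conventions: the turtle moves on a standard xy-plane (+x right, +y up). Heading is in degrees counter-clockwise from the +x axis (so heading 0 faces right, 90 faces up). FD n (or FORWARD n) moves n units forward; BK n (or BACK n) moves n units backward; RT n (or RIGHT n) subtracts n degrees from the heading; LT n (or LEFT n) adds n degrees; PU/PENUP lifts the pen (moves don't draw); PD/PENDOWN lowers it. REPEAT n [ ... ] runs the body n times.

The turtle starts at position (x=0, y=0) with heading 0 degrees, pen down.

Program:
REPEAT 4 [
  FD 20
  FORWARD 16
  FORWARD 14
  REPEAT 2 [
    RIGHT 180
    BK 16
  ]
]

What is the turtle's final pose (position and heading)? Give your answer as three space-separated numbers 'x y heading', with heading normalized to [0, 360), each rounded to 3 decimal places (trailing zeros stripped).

Executing turtle program step by step:
Start: pos=(0,0), heading=0, pen down
REPEAT 4 [
  -- iteration 1/4 --
  FD 20: (0,0) -> (20,0) [heading=0, draw]
  FD 16: (20,0) -> (36,0) [heading=0, draw]
  FD 14: (36,0) -> (50,0) [heading=0, draw]
  REPEAT 2 [
    -- iteration 1/2 --
    RT 180: heading 0 -> 180
    BK 16: (50,0) -> (66,0) [heading=180, draw]
    -- iteration 2/2 --
    RT 180: heading 180 -> 0
    BK 16: (66,0) -> (50,0) [heading=0, draw]
  ]
  -- iteration 2/4 --
  FD 20: (50,0) -> (70,0) [heading=0, draw]
  FD 16: (70,0) -> (86,0) [heading=0, draw]
  FD 14: (86,0) -> (100,0) [heading=0, draw]
  REPEAT 2 [
    -- iteration 1/2 --
    RT 180: heading 0 -> 180
    BK 16: (100,0) -> (116,0) [heading=180, draw]
    -- iteration 2/2 --
    RT 180: heading 180 -> 0
    BK 16: (116,0) -> (100,0) [heading=0, draw]
  ]
  -- iteration 3/4 --
  FD 20: (100,0) -> (120,0) [heading=0, draw]
  FD 16: (120,0) -> (136,0) [heading=0, draw]
  FD 14: (136,0) -> (150,0) [heading=0, draw]
  REPEAT 2 [
    -- iteration 1/2 --
    RT 180: heading 0 -> 180
    BK 16: (150,0) -> (166,0) [heading=180, draw]
    -- iteration 2/2 --
    RT 180: heading 180 -> 0
    BK 16: (166,0) -> (150,0) [heading=0, draw]
  ]
  -- iteration 4/4 --
  FD 20: (150,0) -> (170,0) [heading=0, draw]
  FD 16: (170,0) -> (186,0) [heading=0, draw]
  FD 14: (186,0) -> (200,0) [heading=0, draw]
  REPEAT 2 [
    -- iteration 1/2 --
    RT 180: heading 0 -> 180
    BK 16: (200,0) -> (216,0) [heading=180, draw]
    -- iteration 2/2 --
    RT 180: heading 180 -> 0
    BK 16: (216,0) -> (200,0) [heading=0, draw]
  ]
]
Final: pos=(200,0), heading=0, 20 segment(s) drawn

Answer: 200 0 0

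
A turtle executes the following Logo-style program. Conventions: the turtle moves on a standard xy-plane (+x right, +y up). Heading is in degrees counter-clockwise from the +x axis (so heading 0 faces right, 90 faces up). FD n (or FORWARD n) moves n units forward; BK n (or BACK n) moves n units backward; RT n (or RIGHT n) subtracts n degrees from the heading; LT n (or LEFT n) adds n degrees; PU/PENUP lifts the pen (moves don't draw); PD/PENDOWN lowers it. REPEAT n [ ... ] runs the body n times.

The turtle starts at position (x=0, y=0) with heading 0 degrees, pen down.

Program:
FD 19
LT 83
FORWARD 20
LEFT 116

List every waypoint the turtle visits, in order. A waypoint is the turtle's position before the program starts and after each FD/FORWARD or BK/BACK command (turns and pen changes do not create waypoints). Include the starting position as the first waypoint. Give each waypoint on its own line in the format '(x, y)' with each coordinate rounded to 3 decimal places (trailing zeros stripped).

Executing turtle program step by step:
Start: pos=(0,0), heading=0, pen down
FD 19: (0,0) -> (19,0) [heading=0, draw]
LT 83: heading 0 -> 83
FD 20: (19,0) -> (21.437,19.851) [heading=83, draw]
LT 116: heading 83 -> 199
Final: pos=(21.437,19.851), heading=199, 2 segment(s) drawn
Waypoints (3 total):
(0, 0)
(19, 0)
(21.437, 19.851)

Answer: (0, 0)
(19, 0)
(21.437, 19.851)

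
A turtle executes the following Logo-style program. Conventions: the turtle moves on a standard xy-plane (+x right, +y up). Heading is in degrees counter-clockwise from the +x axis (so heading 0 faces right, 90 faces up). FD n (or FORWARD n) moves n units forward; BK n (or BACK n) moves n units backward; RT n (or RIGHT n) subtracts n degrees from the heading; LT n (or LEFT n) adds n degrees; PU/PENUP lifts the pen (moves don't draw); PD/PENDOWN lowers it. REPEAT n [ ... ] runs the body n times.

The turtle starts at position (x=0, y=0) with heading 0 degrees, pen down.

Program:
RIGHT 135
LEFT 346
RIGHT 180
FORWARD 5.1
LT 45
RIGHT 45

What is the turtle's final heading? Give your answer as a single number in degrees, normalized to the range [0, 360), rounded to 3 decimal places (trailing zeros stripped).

Executing turtle program step by step:
Start: pos=(0,0), heading=0, pen down
RT 135: heading 0 -> 225
LT 346: heading 225 -> 211
RT 180: heading 211 -> 31
FD 5.1: (0,0) -> (4.372,2.627) [heading=31, draw]
LT 45: heading 31 -> 76
RT 45: heading 76 -> 31
Final: pos=(4.372,2.627), heading=31, 1 segment(s) drawn

Answer: 31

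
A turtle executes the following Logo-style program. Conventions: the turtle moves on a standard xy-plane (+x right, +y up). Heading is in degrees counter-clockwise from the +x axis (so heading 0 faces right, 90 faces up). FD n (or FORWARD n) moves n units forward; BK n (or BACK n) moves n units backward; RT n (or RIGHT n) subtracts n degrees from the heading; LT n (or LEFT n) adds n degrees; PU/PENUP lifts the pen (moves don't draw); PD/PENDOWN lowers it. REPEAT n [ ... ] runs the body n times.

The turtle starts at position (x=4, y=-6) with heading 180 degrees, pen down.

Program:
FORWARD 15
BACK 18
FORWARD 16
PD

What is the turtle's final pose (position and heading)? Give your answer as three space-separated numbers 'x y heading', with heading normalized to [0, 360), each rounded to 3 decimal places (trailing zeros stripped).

Executing turtle program step by step:
Start: pos=(4,-6), heading=180, pen down
FD 15: (4,-6) -> (-11,-6) [heading=180, draw]
BK 18: (-11,-6) -> (7,-6) [heading=180, draw]
FD 16: (7,-6) -> (-9,-6) [heading=180, draw]
PD: pen down
Final: pos=(-9,-6), heading=180, 3 segment(s) drawn

Answer: -9 -6 180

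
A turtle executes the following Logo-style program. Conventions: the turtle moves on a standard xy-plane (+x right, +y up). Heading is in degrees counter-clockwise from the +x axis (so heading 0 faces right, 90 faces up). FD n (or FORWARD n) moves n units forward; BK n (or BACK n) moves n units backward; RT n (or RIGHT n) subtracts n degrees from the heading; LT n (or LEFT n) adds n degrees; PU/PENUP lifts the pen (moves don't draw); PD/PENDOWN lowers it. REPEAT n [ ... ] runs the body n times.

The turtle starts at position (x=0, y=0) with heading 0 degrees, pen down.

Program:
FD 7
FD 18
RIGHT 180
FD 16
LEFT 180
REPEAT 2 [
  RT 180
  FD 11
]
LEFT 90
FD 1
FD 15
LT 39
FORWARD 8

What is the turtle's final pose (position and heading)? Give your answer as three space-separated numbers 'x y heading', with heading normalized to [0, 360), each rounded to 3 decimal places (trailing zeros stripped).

Answer: 3.965 22.217 129

Derivation:
Executing turtle program step by step:
Start: pos=(0,0), heading=0, pen down
FD 7: (0,0) -> (7,0) [heading=0, draw]
FD 18: (7,0) -> (25,0) [heading=0, draw]
RT 180: heading 0 -> 180
FD 16: (25,0) -> (9,0) [heading=180, draw]
LT 180: heading 180 -> 0
REPEAT 2 [
  -- iteration 1/2 --
  RT 180: heading 0 -> 180
  FD 11: (9,0) -> (-2,0) [heading=180, draw]
  -- iteration 2/2 --
  RT 180: heading 180 -> 0
  FD 11: (-2,0) -> (9,0) [heading=0, draw]
]
LT 90: heading 0 -> 90
FD 1: (9,0) -> (9,1) [heading=90, draw]
FD 15: (9,1) -> (9,16) [heading=90, draw]
LT 39: heading 90 -> 129
FD 8: (9,16) -> (3.965,22.217) [heading=129, draw]
Final: pos=(3.965,22.217), heading=129, 8 segment(s) drawn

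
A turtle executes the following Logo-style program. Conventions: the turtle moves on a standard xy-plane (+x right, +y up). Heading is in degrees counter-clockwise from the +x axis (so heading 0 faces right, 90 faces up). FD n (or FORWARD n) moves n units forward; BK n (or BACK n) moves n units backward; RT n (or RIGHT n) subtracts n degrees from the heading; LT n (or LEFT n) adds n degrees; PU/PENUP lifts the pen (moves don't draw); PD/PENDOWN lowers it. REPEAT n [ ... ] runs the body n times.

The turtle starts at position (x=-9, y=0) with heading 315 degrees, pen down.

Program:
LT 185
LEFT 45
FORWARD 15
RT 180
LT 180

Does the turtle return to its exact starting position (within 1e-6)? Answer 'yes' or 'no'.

Executing turtle program step by step:
Start: pos=(-9,0), heading=315, pen down
LT 185: heading 315 -> 140
LT 45: heading 140 -> 185
FD 15: (-9,0) -> (-23.943,-1.307) [heading=185, draw]
RT 180: heading 185 -> 5
LT 180: heading 5 -> 185
Final: pos=(-23.943,-1.307), heading=185, 1 segment(s) drawn

Start position: (-9, 0)
Final position: (-23.943, -1.307)
Distance = 15; >= 1e-6 -> NOT closed

Answer: no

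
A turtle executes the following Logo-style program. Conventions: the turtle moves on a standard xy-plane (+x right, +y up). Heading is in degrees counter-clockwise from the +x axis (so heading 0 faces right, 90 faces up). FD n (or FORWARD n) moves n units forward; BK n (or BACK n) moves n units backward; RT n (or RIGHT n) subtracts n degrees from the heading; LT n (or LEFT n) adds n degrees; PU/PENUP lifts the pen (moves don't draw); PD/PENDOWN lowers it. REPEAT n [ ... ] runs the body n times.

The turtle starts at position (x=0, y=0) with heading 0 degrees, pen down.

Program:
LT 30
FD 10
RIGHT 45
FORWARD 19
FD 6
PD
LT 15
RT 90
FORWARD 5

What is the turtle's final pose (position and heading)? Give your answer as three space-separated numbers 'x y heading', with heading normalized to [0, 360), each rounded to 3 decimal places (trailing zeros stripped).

Executing turtle program step by step:
Start: pos=(0,0), heading=0, pen down
LT 30: heading 0 -> 30
FD 10: (0,0) -> (8.66,5) [heading=30, draw]
RT 45: heading 30 -> 345
FD 19: (8.66,5) -> (27.013,0.082) [heading=345, draw]
FD 6: (27.013,0.082) -> (32.808,-1.47) [heading=345, draw]
PD: pen down
LT 15: heading 345 -> 0
RT 90: heading 0 -> 270
FD 5: (32.808,-1.47) -> (32.808,-6.47) [heading=270, draw]
Final: pos=(32.808,-6.47), heading=270, 4 segment(s) drawn

Answer: 32.808 -6.47 270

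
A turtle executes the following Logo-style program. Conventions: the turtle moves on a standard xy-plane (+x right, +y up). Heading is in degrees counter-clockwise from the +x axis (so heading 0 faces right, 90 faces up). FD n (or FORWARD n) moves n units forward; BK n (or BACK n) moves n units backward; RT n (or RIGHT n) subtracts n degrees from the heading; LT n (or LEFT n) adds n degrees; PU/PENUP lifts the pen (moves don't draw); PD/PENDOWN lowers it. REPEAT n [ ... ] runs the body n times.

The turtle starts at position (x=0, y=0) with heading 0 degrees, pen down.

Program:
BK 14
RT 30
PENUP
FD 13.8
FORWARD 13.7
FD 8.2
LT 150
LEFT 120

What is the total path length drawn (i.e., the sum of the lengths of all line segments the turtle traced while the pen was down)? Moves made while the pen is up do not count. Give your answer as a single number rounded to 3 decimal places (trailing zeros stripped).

Answer: 14

Derivation:
Executing turtle program step by step:
Start: pos=(0,0), heading=0, pen down
BK 14: (0,0) -> (-14,0) [heading=0, draw]
RT 30: heading 0 -> 330
PU: pen up
FD 13.8: (-14,0) -> (-2.049,-6.9) [heading=330, move]
FD 13.7: (-2.049,-6.9) -> (9.816,-13.75) [heading=330, move]
FD 8.2: (9.816,-13.75) -> (16.917,-17.85) [heading=330, move]
LT 150: heading 330 -> 120
LT 120: heading 120 -> 240
Final: pos=(16.917,-17.85), heading=240, 1 segment(s) drawn

Segment lengths:
  seg 1: (0,0) -> (-14,0), length = 14
Total = 14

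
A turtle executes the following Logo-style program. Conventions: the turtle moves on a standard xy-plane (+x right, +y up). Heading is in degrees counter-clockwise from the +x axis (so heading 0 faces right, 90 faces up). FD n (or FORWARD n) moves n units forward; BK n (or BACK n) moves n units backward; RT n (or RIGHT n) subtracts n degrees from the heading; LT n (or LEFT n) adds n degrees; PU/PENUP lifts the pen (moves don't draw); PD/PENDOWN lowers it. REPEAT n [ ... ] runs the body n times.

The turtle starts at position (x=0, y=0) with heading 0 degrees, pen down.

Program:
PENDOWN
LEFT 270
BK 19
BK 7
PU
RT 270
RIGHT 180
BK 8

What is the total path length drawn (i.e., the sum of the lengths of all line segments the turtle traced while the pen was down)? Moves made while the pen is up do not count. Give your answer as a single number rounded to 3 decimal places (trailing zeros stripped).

Executing turtle program step by step:
Start: pos=(0,0), heading=0, pen down
PD: pen down
LT 270: heading 0 -> 270
BK 19: (0,0) -> (0,19) [heading=270, draw]
BK 7: (0,19) -> (0,26) [heading=270, draw]
PU: pen up
RT 270: heading 270 -> 0
RT 180: heading 0 -> 180
BK 8: (0,26) -> (8,26) [heading=180, move]
Final: pos=(8,26), heading=180, 2 segment(s) drawn

Segment lengths:
  seg 1: (0,0) -> (0,19), length = 19
  seg 2: (0,19) -> (0,26), length = 7
Total = 26

Answer: 26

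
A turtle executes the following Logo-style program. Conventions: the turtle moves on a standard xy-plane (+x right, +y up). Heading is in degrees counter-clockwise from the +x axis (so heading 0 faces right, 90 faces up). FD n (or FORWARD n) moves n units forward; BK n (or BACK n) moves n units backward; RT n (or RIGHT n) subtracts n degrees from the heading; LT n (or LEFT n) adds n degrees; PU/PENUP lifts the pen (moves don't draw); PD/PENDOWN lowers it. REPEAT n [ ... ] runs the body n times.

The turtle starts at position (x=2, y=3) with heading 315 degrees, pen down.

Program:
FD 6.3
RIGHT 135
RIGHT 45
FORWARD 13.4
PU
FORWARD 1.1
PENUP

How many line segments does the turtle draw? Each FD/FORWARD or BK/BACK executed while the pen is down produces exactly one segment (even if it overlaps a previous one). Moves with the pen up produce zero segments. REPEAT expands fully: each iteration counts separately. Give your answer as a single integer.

Answer: 2

Derivation:
Executing turtle program step by step:
Start: pos=(2,3), heading=315, pen down
FD 6.3: (2,3) -> (6.455,-1.455) [heading=315, draw]
RT 135: heading 315 -> 180
RT 45: heading 180 -> 135
FD 13.4: (6.455,-1.455) -> (-3.02,8.02) [heading=135, draw]
PU: pen up
FD 1.1: (-3.02,8.02) -> (-3.798,8.798) [heading=135, move]
PU: pen up
Final: pos=(-3.798,8.798), heading=135, 2 segment(s) drawn
Segments drawn: 2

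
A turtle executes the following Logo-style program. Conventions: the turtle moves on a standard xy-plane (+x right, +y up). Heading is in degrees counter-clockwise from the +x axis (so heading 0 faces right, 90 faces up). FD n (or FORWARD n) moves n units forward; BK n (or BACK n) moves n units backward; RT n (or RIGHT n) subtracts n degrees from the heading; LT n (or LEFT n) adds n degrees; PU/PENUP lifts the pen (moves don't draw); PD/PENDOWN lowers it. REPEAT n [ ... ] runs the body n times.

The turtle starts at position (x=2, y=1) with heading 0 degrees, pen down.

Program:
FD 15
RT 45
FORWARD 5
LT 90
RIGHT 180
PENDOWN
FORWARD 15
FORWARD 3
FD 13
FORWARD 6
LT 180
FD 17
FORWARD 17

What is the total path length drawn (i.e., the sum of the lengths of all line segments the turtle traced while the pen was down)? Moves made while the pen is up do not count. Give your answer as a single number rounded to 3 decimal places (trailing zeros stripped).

Answer: 91

Derivation:
Executing turtle program step by step:
Start: pos=(2,1), heading=0, pen down
FD 15: (2,1) -> (17,1) [heading=0, draw]
RT 45: heading 0 -> 315
FD 5: (17,1) -> (20.536,-2.536) [heading=315, draw]
LT 90: heading 315 -> 45
RT 180: heading 45 -> 225
PD: pen down
FD 15: (20.536,-2.536) -> (9.929,-13.142) [heading=225, draw]
FD 3: (9.929,-13.142) -> (7.808,-15.263) [heading=225, draw]
FD 13: (7.808,-15.263) -> (-1.385,-24.456) [heading=225, draw]
FD 6: (-1.385,-24.456) -> (-5.627,-28.698) [heading=225, draw]
LT 180: heading 225 -> 45
FD 17: (-5.627,-28.698) -> (6.393,-16.678) [heading=45, draw]
FD 17: (6.393,-16.678) -> (18.414,-4.657) [heading=45, draw]
Final: pos=(18.414,-4.657), heading=45, 8 segment(s) drawn

Segment lengths:
  seg 1: (2,1) -> (17,1), length = 15
  seg 2: (17,1) -> (20.536,-2.536), length = 5
  seg 3: (20.536,-2.536) -> (9.929,-13.142), length = 15
  seg 4: (9.929,-13.142) -> (7.808,-15.263), length = 3
  seg 5: (7.808,-15.263) -> (-1.385,-24.456), length = 13
  seg 6: (-1.385,-24.456) -> (-5.627,-28.698), length = 6
  seg 7: (-5.627,-28.698) -> (6.393,-16.678), length = 17
  seg 8: (6.393,-16.678) -> (18.414,-4.657), length = 17
Total = 91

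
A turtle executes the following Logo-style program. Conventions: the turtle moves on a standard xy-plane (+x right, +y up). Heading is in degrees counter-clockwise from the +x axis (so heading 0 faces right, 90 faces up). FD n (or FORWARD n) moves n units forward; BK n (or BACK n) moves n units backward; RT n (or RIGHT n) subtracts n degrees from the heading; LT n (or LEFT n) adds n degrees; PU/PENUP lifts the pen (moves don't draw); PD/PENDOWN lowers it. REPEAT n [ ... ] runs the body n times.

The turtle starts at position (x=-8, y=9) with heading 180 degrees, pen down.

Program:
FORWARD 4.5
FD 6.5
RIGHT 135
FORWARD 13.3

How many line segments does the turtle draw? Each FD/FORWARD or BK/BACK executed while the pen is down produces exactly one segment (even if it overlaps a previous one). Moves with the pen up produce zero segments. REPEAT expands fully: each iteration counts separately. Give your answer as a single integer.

Executing turtle program step by step:
Start: pos=(-8,9), heading=180, pen down
FD 4.5: (-8,9) -> (-12.5,9) [heading=180, draw]
FD 6.5: (-12.5,9) -> (-19,9) [heading=180, draw]
RT 135: heading 180 -> 45
FD 13.3: (-19,9) -> (-9.595,18.405) [heading=45, draw]
Final: pos=(-9.595,18.405), heading=45, 3 segment(s) drawn
Segments drawn: 3

Answer: 3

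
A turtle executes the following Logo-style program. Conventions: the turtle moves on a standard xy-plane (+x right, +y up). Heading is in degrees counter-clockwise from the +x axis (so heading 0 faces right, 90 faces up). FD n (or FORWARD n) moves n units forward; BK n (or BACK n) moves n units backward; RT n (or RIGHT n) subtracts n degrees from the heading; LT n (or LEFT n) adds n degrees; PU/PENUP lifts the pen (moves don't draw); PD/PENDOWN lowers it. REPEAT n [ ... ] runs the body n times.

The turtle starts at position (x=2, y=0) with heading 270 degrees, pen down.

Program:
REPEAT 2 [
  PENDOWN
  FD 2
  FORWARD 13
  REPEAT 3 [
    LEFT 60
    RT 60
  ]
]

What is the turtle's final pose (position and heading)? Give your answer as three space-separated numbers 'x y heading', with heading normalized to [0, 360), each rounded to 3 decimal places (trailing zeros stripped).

Answer: 2 -30 270

Derivation:
Executing turtle program step by step:
Start: pos=(2,0), heading=270, pen down
REPEAT 2 [
  -- iteration 1/2 --
  PD: pen down
  FD 2: (2,0) -> (2,-2) [heading=270, draw]
  FD 13: (2,-2) -> (2,-15) [heading=270, draw]
  REPEAT 3 [
    -- iteration 1/3 --
    LT 60: heading 270 -> 330
    RT 60: heading 330 -> 270
    -- iteration 2/3 --
    LT 60: heading 270 -> 330
    RT 60: heading 330 -> 270
    -- iteration 3/3 --
    LT 60: heading 270 -> 330
    RT 60: heading 330 -> 270
  ]
  -- iteration 2/2 --
  PD: pen down
  FD 2: (2,-15) -> (2,-17) [heading=270, draw]
  FD 13: (2,-17) -> (2,-30) [heading=270, draw]
  REPEAT 3 [
    -- iteration 1/3 --
    LT 60: heading 270 -> 330
    RT 60: heading 330 -> 270
    -- iteration 2/3 --
    LT 60: heading 270 -> 330
    RT 60: heading 330 -> 270
    -- iteration 3/3 --
    LT 60: heading 270 -> 330
    RT 60: heading 330 -> 270
  ]
]
Final: pos=(2,-30), heading=270, 4 segment(s) drawn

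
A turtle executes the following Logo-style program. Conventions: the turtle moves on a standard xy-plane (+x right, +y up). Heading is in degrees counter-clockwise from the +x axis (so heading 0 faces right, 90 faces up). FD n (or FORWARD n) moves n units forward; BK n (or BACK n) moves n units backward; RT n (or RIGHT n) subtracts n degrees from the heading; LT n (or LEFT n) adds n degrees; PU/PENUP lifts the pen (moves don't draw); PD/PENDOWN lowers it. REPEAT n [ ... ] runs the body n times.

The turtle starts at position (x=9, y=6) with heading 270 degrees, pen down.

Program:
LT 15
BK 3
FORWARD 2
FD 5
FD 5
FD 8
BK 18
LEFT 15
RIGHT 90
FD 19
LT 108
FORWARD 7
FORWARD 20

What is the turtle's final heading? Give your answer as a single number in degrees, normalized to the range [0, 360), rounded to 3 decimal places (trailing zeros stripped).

Answer: 318

Derivation:
Executing turtle program step by step:
Start: pos=(9,6), heading=270, pen down
LT 15: heading 270 -> 285
BK 3: (9,6) -> (8.224,8.898) [heading=285, draw]
FD 2: (8.224,8.898) -> (8.741,6.966) [heading=285, draw]
FD 5: (8.741,6.966) -> (10.035,2.136) [heading=285, draw]
FD 5: (10.035,2.136) -> (11.329,-2.693) [heading=285, draw]
FD 8: (11.329,-2.693) -> (13.4,-10.421) [heading=285, draw]
BK 18: (13.4,-10.421) -> (8.741,6.966) [heading=285, draw]
LT 15: heading 285 -> 300
RT 90: heading 300 -> 210
FD 19: (8.741,6.966) -> (-7.713,-2.534) [heading=210, draw]
LT 108: heading 210 -> 318
FD 7: (-7.713,-2.534) -> (-2.511,-7.218) [heading=318, draw]
FD 20: (-2.511,-7.218) -> (12.352,-20.601) [heading=318, draw]
Final: pos=(12.352,-20.601), heading=318, 9 segment(s) drawn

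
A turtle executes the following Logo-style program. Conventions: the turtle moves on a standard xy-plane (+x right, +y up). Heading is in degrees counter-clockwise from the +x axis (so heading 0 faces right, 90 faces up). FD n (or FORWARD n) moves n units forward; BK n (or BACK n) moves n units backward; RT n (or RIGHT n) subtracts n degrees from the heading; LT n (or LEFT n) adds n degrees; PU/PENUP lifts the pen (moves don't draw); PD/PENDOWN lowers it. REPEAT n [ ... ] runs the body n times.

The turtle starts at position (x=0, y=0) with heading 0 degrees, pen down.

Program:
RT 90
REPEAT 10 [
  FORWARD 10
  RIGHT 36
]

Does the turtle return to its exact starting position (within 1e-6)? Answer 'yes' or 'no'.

Answer: yes

Derivation:
Executing turtle program step by step:
Start: pos=(0,0), heading=0, pen down
RT 90: heading 0 -> 270
REPEAT 10 [
  -- iteration 1/10 --
  FD 10: (0,0) -> (0,-10) [heading=270, draw]
  RT 36: heading 270 -> 234
  -- iteration 2/10 --
  FD 10: (0,-10) -> (-5.878,-18.09) [heading=234, draw]
  RT 36: heading 234 -> 198
  -- iteration 3/10 --
  FD 10: (-5.878,-18.09) -> (-15.388,-21.18) [heading=198, draw]
  RT 36: heading 198 -> 162
  -- iteration 4/10 --
  FD 10: (-15.388,-21.18) -> (-24.899,-18.09) [heading=162, draw]
  RT 36: heading 162 -> 126
  -- iteration 5/10 --
  FD 10: (-24.899,-18.09) -> (-30.777,-10) [heading=126, draw]
  RT 36: heading 126 -> 90
  -- iteration 6/10 --
  FD 10: (-30.777,-10) -> (-30.777,0) [heading=90, draw]
  RT 36: heading 90 -> 54
  -- iteration 7/10 --
  FD 10: (-30.777,0) -> (-24.899,8.09) [heading=54, draw]
  RT 36: heading 54 -> 18
  -- iteration 8/10 --
  FD 10: (-24.899,8.09) -> (-15.388,11.18) [heading=18, draw]
  RT 36: heading 18 -> 342
  -- iteration 9/10 --
  FD 10: (-15.388,11.18) -> (-5.878,8.09) [heading=342, draw]
  RT 36: heading 342 -> 306
  -- iteration 10/10 --
  FD 10: (-5.878,8.09) -> (0,0) [heading=306, draw]
  RT 36: heading 306 -> 270
]
Final: pos=(0,0), heading=270, 10 segment(s) drawn

Start position: (0, 0)
Final position: (0, 0)
Distance = 0; < 1e-6 -> CLOSED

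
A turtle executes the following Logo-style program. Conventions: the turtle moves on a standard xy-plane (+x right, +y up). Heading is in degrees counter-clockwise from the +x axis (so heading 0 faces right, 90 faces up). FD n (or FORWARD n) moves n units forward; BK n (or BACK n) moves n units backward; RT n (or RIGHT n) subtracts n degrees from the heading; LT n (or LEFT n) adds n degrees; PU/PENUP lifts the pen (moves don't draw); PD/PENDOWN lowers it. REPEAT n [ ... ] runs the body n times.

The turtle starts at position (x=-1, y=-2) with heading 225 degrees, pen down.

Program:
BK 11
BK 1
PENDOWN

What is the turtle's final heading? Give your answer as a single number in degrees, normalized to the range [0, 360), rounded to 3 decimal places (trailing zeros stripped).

Executing turtle program step by step:
Start: pos=(-1,-2), heading=225, pen down
BK 11: (-1,-2) -> (6.778,5.778) [heading=225, draw]
BK 1: (6.778,5.778) -> (7.485,6.485) [heading=225, draw]
PD: pen down
Final: pos=(7.485,6.485), heading=225, 2 segment(s) drawn

Answer: 225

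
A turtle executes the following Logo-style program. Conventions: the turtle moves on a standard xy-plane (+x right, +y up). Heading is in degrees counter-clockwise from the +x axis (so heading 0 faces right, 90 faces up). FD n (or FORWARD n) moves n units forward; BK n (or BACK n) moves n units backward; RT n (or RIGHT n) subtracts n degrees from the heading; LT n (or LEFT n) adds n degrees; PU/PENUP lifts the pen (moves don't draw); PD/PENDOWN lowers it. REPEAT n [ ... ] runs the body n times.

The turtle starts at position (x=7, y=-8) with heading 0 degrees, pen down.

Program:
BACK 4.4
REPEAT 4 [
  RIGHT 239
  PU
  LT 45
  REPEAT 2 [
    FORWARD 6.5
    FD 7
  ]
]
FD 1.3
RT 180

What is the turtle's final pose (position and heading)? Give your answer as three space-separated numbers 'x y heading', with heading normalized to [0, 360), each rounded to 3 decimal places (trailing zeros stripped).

Answer: -3.998 -19.539 124

Derivation:
Executing turtle program step by step:
Start: pos=(7,-8), heading=0, pen down
BK 4.4: (7,-8) -> (2.6,-8) [heading=0, draw]
REPEAT 4 [
  -- iteration 1/4 --
  RT 239: heading 0 -> 121
  PU: pen up
  LT 45: heading 121 -> 166
  REPEAT 2 [
    -- iteration 1/2 --
    FD 6.5: (2.6,-8) -> (-3.707,-6.428) [heading=166, move]
    FD 7: (-3.707,-6.428) -> (-10.499,-4.734) [heading=166, move]
    -- iteration 2/2 --
    FD 6.5: (-10.499,-4.734) -> (-16.806,-3.162) [heading=166, move]
    FD 7: (-16.806,-3.162) -> (-23.598,-1.468) [heading=166, move]
  ]
  -- iteration 2/4 --
  RT 239: heading 166 -> 287
  PU: pen up
  LT 45: heading 287 -> 332
  REPEAT 2 [
    -- iteration 1/2 --
    FD 6.5: (-23.598,-1.468) -> (-17.859,-4.52) [heading=332, move]
    FD 7: (-17.859,-4.52) -> (-11.678,-7.806) [heading=332, move]
    -- iteration 2/2 --
    FD 6.5: (-11.678,-7.806) -> (-5.939,-10.858) [heading=332, move]
    FD 7: (-5.939,-10.858) -> (0.242,-14.144) [heading=332, move]
  ]
  -- iteration 3/4 --
  RT 239: heading 332 -> 93
  PU: pen up
  LT 45: heading 93 -> 138
  REPEAT 2 [
    -- iteration 1/2 --
    FD 6.5: (0.242,-14.144) -> (-4.589,-9.794) [heading=138, move]
    FD 7: (-4.589,-9.794) -> (-9.791,-5.111) [heading=138, move]
    -- iteration 2/2 --
    FD 6.5: (-9.791,-5.111) -> (-14.621,-0.761) [heading=138, move]
    FD 7: (-14.621,-0.761) -> (-19.823,3.923) [heading=138, move]
  ]
  -- iteration 4/4 --
  RT 239: heading 138 -> 259
  PU: pen up
  LT 45: heading 259 -> 304
  REPEAT 2 [
    -- iteration 1/2 --
    FD 6.5: (-19.823,3.923) -> (-16.189,-1.466) [heading=304, move]
    FD 7: (-16.189,-1.466) -> (-12.274,-7.269) [heading=304, move]
    -- iteration 2/2 --
    FD 6.5: (-12.274,-7.269) -> (-8.639,-12.658) [heading=304, move]
    FD 7: (-8.639,-12.658) -> (-4.725,-18.461) [heading=304, move]
  ]
]
FD 1.3: (-4.725,-18.461) -> (-3.998,-19.539) [heading=304, move]
RT 180: heading 304 -> 124
Final: pos=(-3.998,-19.539), heading=124, 1 segment(s) drawn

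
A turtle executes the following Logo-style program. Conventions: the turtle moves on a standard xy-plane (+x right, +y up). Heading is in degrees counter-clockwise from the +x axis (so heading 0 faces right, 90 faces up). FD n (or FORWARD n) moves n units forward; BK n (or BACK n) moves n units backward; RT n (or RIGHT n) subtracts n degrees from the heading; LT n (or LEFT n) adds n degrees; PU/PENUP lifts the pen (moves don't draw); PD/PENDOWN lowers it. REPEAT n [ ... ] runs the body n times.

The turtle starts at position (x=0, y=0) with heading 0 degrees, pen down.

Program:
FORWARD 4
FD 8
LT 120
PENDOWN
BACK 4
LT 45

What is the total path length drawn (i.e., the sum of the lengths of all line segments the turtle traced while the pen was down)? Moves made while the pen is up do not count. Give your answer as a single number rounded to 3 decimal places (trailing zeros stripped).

Answer: 16

Derivation:
Executing turtle program step by step:
Start: pos=(0,0), heading=0, pen down
FD 4: (0,0) -> (4,0) [heading=0, draw]
FD 8: (4,0) -> (12,0) [heading=0, draw]
LT 120: heading 0 -> 120
PD: pen down
BK 4: (12,0) -> (14,-3.464) [heading=120, draw]
LT 45: heading 120 -> 165
Final: pos=(14,-3.464), heading=165, 3 segment(s) drawn

Segment lengths:
  seg 1: (0,0) -> (4,0), length = 4
  seg 2: (4,0) -> (12,0), length = 8
  seg 3: (12,0) -> (14,-3.464), length = 4
Total = 16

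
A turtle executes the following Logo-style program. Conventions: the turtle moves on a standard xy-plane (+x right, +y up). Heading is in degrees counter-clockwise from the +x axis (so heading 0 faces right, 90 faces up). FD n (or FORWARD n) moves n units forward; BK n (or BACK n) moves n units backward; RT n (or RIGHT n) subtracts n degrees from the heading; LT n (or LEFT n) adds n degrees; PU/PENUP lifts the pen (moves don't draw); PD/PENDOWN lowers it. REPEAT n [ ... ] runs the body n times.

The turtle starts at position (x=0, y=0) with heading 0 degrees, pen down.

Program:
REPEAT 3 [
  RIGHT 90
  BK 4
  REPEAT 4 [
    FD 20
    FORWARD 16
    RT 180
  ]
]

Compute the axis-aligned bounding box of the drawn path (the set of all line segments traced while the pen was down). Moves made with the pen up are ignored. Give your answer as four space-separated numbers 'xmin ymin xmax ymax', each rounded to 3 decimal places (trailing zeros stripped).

Executing turtle program step by step:
Start: pos=(0,0), heading=0, pen down
REPEAT 3 [
  -- iteration 1/3 --
  RT 90: heading 0 -> 270
  BK 4: (0,0) -> (0,4) [heading=270, draw]
  REPEAT 4 [
    -- iteration 1/4 --
    FD 20: (0,4) -> (0,-16) [heading=270, draw]
    FD 16: (0,-16) -> (0,-32) [heading=270, draw]
    RT 180: heading 270 -> 90
    -- iteration 2/4 --
    FD 20: (0,-32) -> (0,-12) [heading=90, draw]
    FD 16: (0,-12) -> (0,4) [heading=90, draw]
    RT 180: heading 90 -> 270
    -- iteration 3/4 --
    FD 20: (0,4) -> (0,-16) [heading=270, draw]
    FD 16: (0,-16) -> (0,-32) [heading=270, draw]
    RT 180: heading 270 -> 90
    -- iteration 4/4 --
    FD 20: (0,-32) -> (0,-12) [heading=90, draw]
    FD 16: (0,-12) -> (0,4) [heading=90, draw]
    RT 180: heading 90 -> 270
  ]
  -- iteration 2/3 --
  RT 90: heading 270 -> 180
  BK 4: (0,4) -> (4,4) [heading=180, draw]
  REPEAT 4 [
    -- iteration 1/4 --
    FD 20: (4,4) -> (-16,4) [heading=180, draw]
    FD 16: (-16,4) -> (-32,4) [heading=180, draw]
    RT 180: heading 180 -> 0
    -- iteration 2/4 --
    FD 20: (-32,4) -> (-12,4) [heading=0, draw]
    FD 16: (-12,4) -> (4,4) [heading=0, draw]
    RT 180: heading 0 -> 180
    -- iteration 3/4 --
    FD 20: (4,4) -> (-16,4) [heading=180, draw]
    FD 16: (-16,4) -> (-32,4) [heading=180, draw]
    RT 180: heading 180 -> 0
    -- iteration 4/4 --
    FD 20: (-32,4) -> (-12,4) [heading=0, draw]
    FD 16: (-12,4) -> (4,4) [heading=0, draw]
    RT 180: heading 0 -> 180
  ]
  -- iteration 3/3 --
  RT 90: heading 180 -> 90
  BK 4: (4,4) -> (4,0) [heading=90, draw]
  REPEAT 4 [
    -- iteration 1/4 --
    FD 20: (4,0) -> (4,20) [heading=90, draw]
    FD 16: (4,20) -> (4,36) [heading=90, draw]
    RT 180: heading 90 -> 270
    -- iteration 2/4 --
    FD 20: (4,36) -> (4,16) [heading=270, draw]
    FD 16: (4,16) -> (4,0) [heading=270, draw]
    RT 180: heading 270 -> 90
    -- iteration 3/4 --
    FD 20: (4,0) -> (4,20) [heading=90, draw]
    FD 16: (4,20) -> (4,36) [heading=90, draw]
    RT 180: heading 90 -> 270
    -- iteration 4/4 --
    FD 20: (4,36) -> (4,16) [heading=270, draw]
    FD 16: (4,16) -> (4,0) [heading=270, draw]
    RT 180: heading 270 -> 90
  ]
]
Final: pos=(4,0), heading=90, 27 segment(s) drawn

Segment endpoints: x in {-32, -16, -12, 0, 0, 0, 0, 0, 0, 0, 0, 0, 0, 4, 4, 4, 4, 4, 4, 4, 4, 4, 4}, y in {-32, -16, -12, 0, 0, 0, 4, 4, 4, 4, 4, 4, 4, 4, 4, 4, 16, 20, 20, 36}
xmin=-32, ymin=-32, xmax=4, ymax=36

Answer: -32 -32 4 36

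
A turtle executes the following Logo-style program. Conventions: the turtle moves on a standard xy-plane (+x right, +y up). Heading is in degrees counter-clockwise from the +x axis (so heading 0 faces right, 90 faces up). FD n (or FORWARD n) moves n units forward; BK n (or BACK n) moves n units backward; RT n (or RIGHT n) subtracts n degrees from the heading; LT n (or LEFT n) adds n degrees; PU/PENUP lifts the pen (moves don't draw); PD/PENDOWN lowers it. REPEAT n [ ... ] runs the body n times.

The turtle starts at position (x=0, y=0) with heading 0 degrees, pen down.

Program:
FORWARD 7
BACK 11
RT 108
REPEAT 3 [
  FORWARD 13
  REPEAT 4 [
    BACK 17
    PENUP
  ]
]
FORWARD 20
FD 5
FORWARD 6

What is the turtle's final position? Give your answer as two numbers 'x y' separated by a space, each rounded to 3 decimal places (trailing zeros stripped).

Answer: 37.408 127.442

Derivation:
Executing turtle program step by step:
Start: pos=(0,0), heading=0, pen down
FD 7: (0,0) -> (7,0) [heading=0, draw]
BK 11: (7,0) -> (-4,0) [heading=0, draw]
RT 108: heading 0 -> 252
REPEAT 3 [
  -- iteration 1/3 --
  FD 13: (-4,0) -> (-8.017,-12.364) [heading=252, draw]
  REPEAT 4 [
    -- iteration 1/4 --
    BK 17: (-8.017,-12.364) -> (-2.764,3.804) [heading=252, draw]
    PU: pen up
    -- iteration 2/4 --
    BK 17: (-2.764,3.804) -> (2.489,19.972) [heading=252, move]
    PU: pen up
    -- iteration 3/4 --
    BK 17: (2.489,19.972) -> (7.743,36.14) [heading=252, move]
    PU: pen up
    -- iteration 4/4 --
    BK 17: (7.743,36.14) -> (12.996,52.308) [heading=252, move]
    PU: pen up
  ]
  -- iteration 2/3 --
  FD 13: (12.996,52.308) -> (8.979,39.944) [heading=252, move]
  REPEAT 4 [
    -- iteration 1/4 --
    BK 17: (8.979,39.944) -> (14.232,56.112) [heading=252, move]
    PU: pen up
    -- iteration 2/4 --
    BK 17: (14.232,56.112) -> (19.485,72.28) [heading=252, move]
    PU: pen up
    -- iteration 3/4 --
    BK 17: (19.485,72.28) -> (24.739,88.448) [heading=252, move]
    PU: pen up
    -- iteration 4/4 --
    BK 17: (24.739,88.448) -> (29.992,104.616) [heading=252, move]
    PU: pen up
  ]
  -- iteration 3/3 --
  FD 13: (29.992,104.616) -> (25.975,92.252) [heading=252, move]
  REPEAT 4 [
    -- iteration 1/4 --
    BK 17: (25.975,92.252) -> (31.228,108.42) [heading=252, move]
    PU: pen up
    -- iteration 2/4 --
    BK 17: (31.228,108.42) -> (36.481,124.588) [heading=252, move]
    PU: pen up
    -- iteration 3/4 --
    BK 17: (36.481,124.588) -> (41.735,140.756) [heading=252, move]
    PU: pen up
    -- iteration 4/4 --
    BK 17: (41.735,140.756) -> (46.988,156.924) [heading=252, move]
    PU: pen up
  ]
]
FD 20: (46.988,156.924) -> (40.807,137.903) [heading=252, move]
FD 5: (40.807,137.903) -> (39.262,133.148) [heading=252, move]
FD 6: (39.262,133.148) -> (37.408,127.442) [heading=252, move]
Final: pos=(37.408,127.442), heading=252, 4 segment(s) drawn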